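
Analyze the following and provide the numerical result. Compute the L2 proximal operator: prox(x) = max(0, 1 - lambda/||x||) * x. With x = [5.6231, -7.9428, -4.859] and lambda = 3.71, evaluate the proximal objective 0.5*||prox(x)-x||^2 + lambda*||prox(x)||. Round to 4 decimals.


Step 1: Compute ||x||.
||x|| = 10.8774
Step 2: Compute scaling factor.
scale = max(0, 1 - 3.71/10.8774) = 0.6589
Step 3: prox(x) = [3.7052, -5.2337, -3.2017]
||prox(x)|| = 7.1674
Step 4: Proximal objective.
0.5*||prox-x||^2 = 6.8821
lambda*||prox|| = 26.5911
Total = 33.473


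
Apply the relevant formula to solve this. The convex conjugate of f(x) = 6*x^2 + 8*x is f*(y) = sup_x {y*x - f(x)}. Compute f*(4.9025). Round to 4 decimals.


f*(y) = sup_x {y*x - a*x^2 - b*x} = sup_x {(y-b)*x - a*x^2}
FOC: (y - b) - 2a*x = 0 => x* = (y - b)/(2a)
x* = (4.9025 - 8)/(2*6) = -0.2581
f*(4.9025) = (y-b)^2/(4a) = (4.9025 - 8)^2/(4*6)
= 9.5945/24 = 0.3998


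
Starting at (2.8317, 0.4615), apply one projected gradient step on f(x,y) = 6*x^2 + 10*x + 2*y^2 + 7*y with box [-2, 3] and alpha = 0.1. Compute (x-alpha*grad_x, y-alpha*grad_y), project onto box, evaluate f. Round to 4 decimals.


Step 1: Compute gradient at (2.8317, 0.4615).
grad_x = 2*6*2.8317 + 10 = 43.9804
grad_y = 2*2*0.4615 + 7 = 8.846
Step 2: Gradient step.
x_raw = 2.8317 - 0.1*43.9804 = -1.5663
y_raw = 0.4615 - 0.1*8.846 = -0.4231
Step 3: Project onto [-2, 3].
x_proj = clip(-1.5663) = -1.5663
y_proj = clip(-0.4231) = -0.4231
Step 4: Evaluate f.
f(-1.5663, -0.4231) = -3.5465


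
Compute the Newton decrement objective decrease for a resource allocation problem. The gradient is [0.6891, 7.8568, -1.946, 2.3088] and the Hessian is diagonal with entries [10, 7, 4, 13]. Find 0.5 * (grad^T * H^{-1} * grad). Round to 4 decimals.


Step 1: H is diagonal, so H^(-1) * g = [0.0689, 1.1224, -0.4865, 0.1776].
Step 2: g^T H^(-1) g = sum_i g_i^2 / H_ii
  = (0.6891)^2/10 + (7.8568)^2/7 + (-1.946)^2/4 + (2.3088)^2/13
  = 0.0475 + 8.8185 + 0.9467 + 0.41 = 10.2227
Step 3: Objective decrease = 0.5 * g^T H^(-1) g = 5.1114


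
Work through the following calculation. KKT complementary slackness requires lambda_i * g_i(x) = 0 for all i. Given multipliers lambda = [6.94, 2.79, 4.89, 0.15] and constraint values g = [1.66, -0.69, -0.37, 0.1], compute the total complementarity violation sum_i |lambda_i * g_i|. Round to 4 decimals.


KKT complementary slackness check:
lambda_1 * g_1 = 6.94 * 1.66 = 11.5204
lambda_2 * g_2 = 2.79 * -0.69 = -1.9251
lambda_3 * g_3 = 4.89 * -0.37 = -1.8093
lambda_4 * g_4 = 0.15 * 0.1 = 0.015
Total violation = 11.5204 + 1.9251 + 1.8093 + 0.015 = 15.2698


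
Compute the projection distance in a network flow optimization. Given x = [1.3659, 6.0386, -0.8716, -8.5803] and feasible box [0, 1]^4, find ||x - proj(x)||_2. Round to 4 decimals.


Project each component onto [0, 1].
clip(1.3659) = 1.0, clip(6.0386) = 1.0, clip(-0.8716) = 0.0, clip(-8.5803) = 0.0
Projection = [1.0, 1.0, 0.0, 0.0]
Squared diffs: [0.1339, 25.3875, 0.7597, 73.6215]
Distance = sqrt(99.9026) = 9.9951


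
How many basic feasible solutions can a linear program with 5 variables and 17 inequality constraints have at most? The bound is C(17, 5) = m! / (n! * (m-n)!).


Each vertex corresponds to some choice of n active constraints out of m, so the number of vertices is at most C(m, n) = m! / (n!(m-n)!).
m = 17, n = 5
Numerator: 17 * 16 * 15 * 14 * 13
Denominator: 5! = 120
C(17, 5) = 6188


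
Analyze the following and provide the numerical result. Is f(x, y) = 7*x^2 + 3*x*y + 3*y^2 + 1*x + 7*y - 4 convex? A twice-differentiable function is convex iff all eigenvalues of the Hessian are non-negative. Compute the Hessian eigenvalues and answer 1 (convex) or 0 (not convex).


The Hessian of f(x,y) = 7*x^2 + 3*x*y + 3*y^2 + 1*x + 7*y - 4 is:
H = [[14, 3], [3, 6]]
Trace = 14 + 6 = 20
Determinant = 14*6 - (3)^2 = 75
Discriminant = (20)^2 - 4*75 = 100.0
Eigenvalues: lambda_1 = 5.0, lambda_2 = 15.0
The function is convex.

1


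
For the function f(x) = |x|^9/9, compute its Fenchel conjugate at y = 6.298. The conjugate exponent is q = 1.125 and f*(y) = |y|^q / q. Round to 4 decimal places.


The conjugate exponent q satisfies 1/p + 1/q = 1.
p = 9, so q = 9/(9 - 1) = 1.125
|y|^q = 6.298^1.125 = 7.9269
f*(6.298) = 7.9269 / 1.125 = 7.0461


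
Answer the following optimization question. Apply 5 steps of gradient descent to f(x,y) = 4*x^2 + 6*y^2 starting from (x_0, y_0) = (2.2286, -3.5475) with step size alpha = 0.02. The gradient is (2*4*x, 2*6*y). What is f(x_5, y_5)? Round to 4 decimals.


Gradient descent on f(x,y) = 4*x^2 + 6*y^2.
Starting point: (2.2286, -3.5475), alpha = 0.02
Step 1: grad_x = 2*4*2.2286 = 17.8288, grad_y = 2*6*-3.5475 = -42.57
  x_1 = 2.2286 - 0.02*17.8288 = 1.872
  y_1 = -3.5475 - 0.02*-42.57 = -2.6961
Step 2: grad_x = 2*4*1.872 = 14.9762, grad_y = 2*6*-2.6961 = -32.3532
  x_2 = 1.872 - 0.02*14.9762 = 1.5725
  y_2 = -2.6961 - 0.02*-32.3532 = -2.049
Step 3: grad_x = 2*4*1.5725 = 12.58, grad_y = 2*6*-2.049 = -24.5884
  x_3 = 1.5725 - 0.02*12.58 = 1.3209
  y_3 = -2.049 - 0.02*-24.5884 = -1.5573
Step 4: grad_x = 2*4*1.3209 = 10.5672, grad_y = 2*6*-1.5573 = -18.6872
  x_4 = 1.3209 - 0.02*10.5672 = 1.1096
  y_4 = -1.5573 - 0.02*-18.6872 = -1.1835
Step 5: grad_x = 2*4*1.1096 = 8.8764, grad_y = 2*6*-1.1835 = -14.2023
  x_5 = 1.1096 - 0.02*8.8764 = 0.932
  y_5 = -1.1835 - 0.02*-14.2023 = -0.8995
f(0.932, -0.8995) = 4*0.932^2 + 6*(-0.8995)^2 = 8.3291


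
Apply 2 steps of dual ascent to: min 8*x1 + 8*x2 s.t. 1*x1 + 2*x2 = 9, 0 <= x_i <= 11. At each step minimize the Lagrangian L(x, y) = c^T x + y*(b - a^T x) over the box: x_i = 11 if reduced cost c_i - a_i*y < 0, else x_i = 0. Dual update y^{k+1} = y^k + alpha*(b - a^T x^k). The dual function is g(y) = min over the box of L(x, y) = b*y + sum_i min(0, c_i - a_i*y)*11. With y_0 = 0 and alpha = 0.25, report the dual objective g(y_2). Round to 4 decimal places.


Dual ascent for LP: min 8*x1 + 8*x2, 1*x1 + 2*x2 = 9, 0 <= x_i <= 11
Step 1: y^k = 0.0, reduced costs: (8.0, 8.0)
  x^k = (0.0, 0.0), subgradient = b - a^T x = 9.0
  y^{k+1} = 0.0 + 0.25*9.0 = 2.25
Step 2: y^k = 2.25, reduced costs: (5.75, 3.5)
  x^k = (0.0, 0.0), subgradient = b - a^T x = 9.0
  y^{k+1} = 2.25 + 0.25*9.0 = 4.5
Dual objective at y_2 = 4.5: reduced costs (3.5, -1.0), box minimizer x = (0.0, 11.0)
g(y_2) = b*y + (c1 - a1*y)*x1 + (c2 - a2*y)*x2 = 9*4.5 + 3.5*0.0 + (-1.0)*11.0 = 40.5 + 0.0 - 11.0 = 29.5


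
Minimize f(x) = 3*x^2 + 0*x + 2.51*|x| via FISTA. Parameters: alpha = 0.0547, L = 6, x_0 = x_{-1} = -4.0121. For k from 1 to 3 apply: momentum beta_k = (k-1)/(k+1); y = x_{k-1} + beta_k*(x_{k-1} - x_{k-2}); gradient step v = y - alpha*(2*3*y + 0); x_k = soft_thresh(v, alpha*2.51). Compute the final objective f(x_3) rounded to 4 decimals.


FISTA on f(x) = 3*x^2 + 0*x + 2.51*|x|
L = 6, alpha = 0.0547
Iteration 1: beta = 0.0, y = -4.0121 + 0.0*(-4.0121 + 4.0121) = -4.0121
  grad(y) = -24.0726, v = y - alpha*grad = -2.6953
  prox(v) = soft_thresh(-2.6953, 0.1373) = -2.558
Iteration 2: beta = 0.3333, y = -2.558 + 0.3333*(-2.558 + 4.0121) = -2.0733
  grad(y) = -12.4401, v = y - alpha*grad = -1.3929
  prox(v) = soft_thresh(-1.3929, 0.1373) = -1.2556
Iteration 3: beta = 0.5, y = -1.2556 + 0.5*(-1.2556 + 2.558) = -0.6043
  grad(y) = -3.6261, v = y - alpha*grad = -0.406
  prox(v) = soft_thresh(-0.406, 0.1373) = -0.2687
f(x_3) = 3*(-0.2687)^2 + 0*(-0.2687) + 2.51*|-0.2687| = 0.891


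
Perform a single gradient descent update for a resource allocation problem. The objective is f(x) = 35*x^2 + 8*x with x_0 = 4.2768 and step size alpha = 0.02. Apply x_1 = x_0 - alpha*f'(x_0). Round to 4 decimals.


We compute the gradient at x_0 and apply the update.
f'(x) = 70*x + 8
f'(4.2768) = 70*4.2768 + 8 = 307.376
x_1 = 4.2768 - 0.02*307.376 = -1.8707


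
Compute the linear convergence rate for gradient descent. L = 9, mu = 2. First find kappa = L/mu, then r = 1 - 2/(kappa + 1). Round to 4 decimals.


Step 1: Compute the condition number.
kappa = L/mu = 9/2 = 4.5
Step 2: Compute the convergence rate.
r = 1 - 2/(kappa + 1) = 1 - 2*mu/(L + mu) = (L - mu)/(L + mu) = 7/11 = 0.6364


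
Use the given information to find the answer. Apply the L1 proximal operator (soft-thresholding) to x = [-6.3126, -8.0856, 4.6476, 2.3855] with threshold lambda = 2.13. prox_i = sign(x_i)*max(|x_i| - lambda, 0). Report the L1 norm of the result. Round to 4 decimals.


Soft-thresholding with lambda = 2.13:
prox(-6.3126) = sign(-6.3126)*max(|-6.3126| - 2.13, 0) = -4.1826
prox(-8.0856) = sign(-8.0856)*max(|-8.0856| - 2.13, 0) = -5.9556
prox(4.6476) = sign(4.6476)*max(|4.6476| - 2.13, 0) = 2.5176
prox(2.3855) = sign(2.3855)*max(|2.3855| - 2.13, 0) = 0.2555
prox(x) = [-4.1826, -5.9556, 2.5176, 0.2555]
||prox(x)||_1 = 4.1826 + 5.9556 + 2.5176 + 0.2555 = 12.9113


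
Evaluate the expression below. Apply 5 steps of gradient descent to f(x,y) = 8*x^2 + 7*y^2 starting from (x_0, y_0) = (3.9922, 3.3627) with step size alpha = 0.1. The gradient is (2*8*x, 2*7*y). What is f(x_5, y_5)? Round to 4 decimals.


Gradient descent on f(x,y) = 8*x^2 + 7*y^2.
Starting point: (3.9922, 3.3627), alpha = 0.1
Step 1: grad_x = 2*8*3.9922 = 63.8752, grad_y = 2*7*3.3627 = 47.0778
  x_1 = 3.9922 - 0.1*63.8752 = -2.3953
  y_1 = 3.3627 - 0.1*47.0778 = -1.3451
Step 2: grad_x = 2*8*-2.3953 = -38.3251, grad_y = 2*7*-1.3451 = -18.8311
  x_2 = -2.3953 - 0.1*-38.3251 = 1.4372
  y_2 = -1.3451 - 0.1*-18.8311 = 0.538
Step 3: grad_x = 2*8*1.4372 = 22.9951, grad_y = 2*7*0.538 = 7.5324
  x_3 = 1.4372 - 0.1*22.9951 = -0.8623
  y_3 = 0.538 - 0.1*7.5324 = -0.2152
Step 4: grad_x = 2*8*-0.8623 = -13.797, grad_y = 2*7*-0.2152 = -3.013
  x_4 = -0.8623 - 0.1*-13.797 = 0.5174
  y_4 = -0.2152 - 0.1*-3.013 = 0.0861
Step 5: grad_x = 2*8*0.5174 = 8.2782, grad_y = 2*7*0.0861 = 1.2052
  x_5 = 0.5174 - 0.1*8.2782 = -0.3104
  y_5 = 0.0861 - 0.1*1.2052 = -0.0344
f(-0.3104, -0.0344) = 8*(-0.3104)^2 + 7*(-0.0344)^2 = 0.7793


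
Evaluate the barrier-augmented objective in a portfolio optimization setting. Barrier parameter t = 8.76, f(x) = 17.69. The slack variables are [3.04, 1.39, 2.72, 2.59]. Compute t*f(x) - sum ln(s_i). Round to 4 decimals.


Step 1: Compute log-barrier.
ln values: [1.1119, 0.3293, 1.0006, 0.9517]
phi = -(1.1119 + 0.3293 + 1.0006 + 0.9517) = -3.3935
Step 2: Compute augmented objective.
t*f(x) = 8.76*17.69 = 154.9644
Total = 154.9644 - 3.3935 = 151.5709


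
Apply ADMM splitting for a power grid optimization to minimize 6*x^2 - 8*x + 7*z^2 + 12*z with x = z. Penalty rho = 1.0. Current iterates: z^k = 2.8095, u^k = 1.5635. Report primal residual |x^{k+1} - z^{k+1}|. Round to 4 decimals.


ADMM iteration with rho = 1.0, z^k = 2.8095, u^k = 1.5635
Step 1: x-update.
Minimize 6*x^2 - 8*x + (1.0/2)*(x - 2.8095 + 1.5635)^2
FOC: (2*6 + 1.0)*x = 8 + 1.0*(2.8095 - 1.5635)
x^{k+1} = 0.7112
Step 2: z-update.
Minimize 7*z^2 + 12*z + (1.0/2)*(0.7112 - z + 1.5635)^2
FOC: (2*7 + 1.0)*z = -12 + 1.0*(0.7112 + 1.5635)
z^{k+1} = -0.6484
Step 3: u-update.
u^{k+1} = 1.5635 + 0.7112 + 0.6484 = 2.9231
Step 4: Primal residual = |0.7112 + 0.6484| = 1.3596


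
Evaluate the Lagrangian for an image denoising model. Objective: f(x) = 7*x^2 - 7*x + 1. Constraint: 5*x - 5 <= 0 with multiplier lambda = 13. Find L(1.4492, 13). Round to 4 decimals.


Step 1: Evaluate f(x).
f(1.4492) = 7*1.4492^2 - 7*1.4492 + 1 = 5.5569
Step 2: Evaluate g(x).
g(1.4492) = 5*1.4492 - 5 = 2.246
Step 3: Compute Lagrangian.
L = 5.5569 + 13*2.246 = 34.7549


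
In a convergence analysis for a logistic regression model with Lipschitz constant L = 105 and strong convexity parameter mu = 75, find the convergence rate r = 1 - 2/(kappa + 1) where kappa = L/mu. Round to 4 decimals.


Step 1: Compute the condition number.
kappa = L/mu = 105/75 = 1.4
Step 2: Compute the convergence rate.
r = 1 - 2/(kappa + 1) = 1 - 2*mu/(L + mu) = (L - mu)/(L + mu) = 30/180 = 0.1667


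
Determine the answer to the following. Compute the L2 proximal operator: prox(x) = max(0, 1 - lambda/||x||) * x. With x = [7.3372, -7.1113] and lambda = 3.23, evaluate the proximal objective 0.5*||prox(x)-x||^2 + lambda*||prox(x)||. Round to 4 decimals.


Step 1: Compute ||x||.
||x|| = 10.2179
Step 2: Compute scaling factor.
scale = max(0, 1 - 3.23/10.2179) = 0.6839
Step 3: prox(x) = [5.0178, -4.8633]
||prox(x)|| = 6.9879
Step 4: Proximal objective.
0.5*||prox-x||^2 = 5.2165
lambda*||prox|| = 22.5709
Total = 27.7873


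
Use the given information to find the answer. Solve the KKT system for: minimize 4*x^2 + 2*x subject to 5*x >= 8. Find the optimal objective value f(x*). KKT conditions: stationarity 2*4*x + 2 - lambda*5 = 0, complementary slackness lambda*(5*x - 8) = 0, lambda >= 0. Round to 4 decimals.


Step 1: Try lambda = 0 (constraint inactive).
x_unc = -2/(2*4) = -0.25
Check: 5*-0.25 = -1.25 < 8 -- violated!
Step 2: Constraint must be active: 5*x = 8
x* = 8/5 = 1.6
lambda = (2*4*1.6 + 2)/5 = 2.96
Step 3: Compute optimal value.
f(x*) = 4*1.6^2 + 2*1.6 = 13.44


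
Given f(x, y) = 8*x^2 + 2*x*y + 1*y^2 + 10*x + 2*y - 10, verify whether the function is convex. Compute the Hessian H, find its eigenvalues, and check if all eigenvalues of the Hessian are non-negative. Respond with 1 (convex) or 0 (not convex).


The Hessian of f(x,y) = 8*x^2 + 2*x*y + 1*y^2 + 10*x + 2*y - 10 is:
H = [[16, 2], [2, 2]]
Trace = 16 + 2 = 18
Determinant = 16*2 - (2)^2 = 28
Discriminant = (18)^2 - 4*28 = 212.0
Eigenvalues: lambda_1 = 1.7199, lambda_2 = 16.2801
The function is convex.

1


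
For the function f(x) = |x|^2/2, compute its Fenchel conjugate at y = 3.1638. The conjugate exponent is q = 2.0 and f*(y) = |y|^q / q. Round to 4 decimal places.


The conjugate exponent q satisfies 1/p + 1/q = 1.
p = 2, so q = 2/(2 - 1) = 2.0
|y|^q = 3.1638^2.0 = 10.0096
f*(3.1638) = 10.0096 / 2.0 = 5.0048


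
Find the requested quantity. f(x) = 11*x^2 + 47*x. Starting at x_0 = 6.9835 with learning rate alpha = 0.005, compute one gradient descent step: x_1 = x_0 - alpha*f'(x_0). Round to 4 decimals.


We compute the gradient at x_0 and apply the update.
f'(x) = 22*x + 47
f'(6.9835) = 22*6.9835 + 47 = 200.637
x_1 = 6.9835 - 0.005*200.637 = 5.9803


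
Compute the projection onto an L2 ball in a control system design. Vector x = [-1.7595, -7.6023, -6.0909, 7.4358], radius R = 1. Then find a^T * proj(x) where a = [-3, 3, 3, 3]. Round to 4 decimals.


Step 1: Compute ||x|| (intermediates to 6 decimals).
||x|| = sqrt((-1.7595)^2 + (-7.6023)^2 + (-6.0909)^2 + 7.4358^2) = 12.38067
Step 2: Project.
Since ||x|| > R, scale = R/||x|| = 1/12.38067 = 0.080771, proj(x) = scale * x
proj(x) = [-0.142117, -0.614045, -0.491968, 0.600597]
Step 3: Dot product.
a^T * proj(x) = -3*(-0.142117) + 3*(-0.614045) + 3*(-0.491968) + 3*0.600597 = -1.0899


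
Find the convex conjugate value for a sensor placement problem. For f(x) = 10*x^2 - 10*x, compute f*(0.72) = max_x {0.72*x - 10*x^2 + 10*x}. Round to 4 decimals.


f*(y) = sup_x {y*x - a*x^2 - b*x} = sup_x {(y-b)*x - a*x^2}
FOC: (y - b) - 2a*x = 0 => x* = (y - b)/(2a)
x* = (0.72 + 10)/(2*10) = 0.536
f*(0.72) = (y-b)^2/(4a) = (0.72 + 10)^2/(4*10)
= 114.9184/40 = 2.873


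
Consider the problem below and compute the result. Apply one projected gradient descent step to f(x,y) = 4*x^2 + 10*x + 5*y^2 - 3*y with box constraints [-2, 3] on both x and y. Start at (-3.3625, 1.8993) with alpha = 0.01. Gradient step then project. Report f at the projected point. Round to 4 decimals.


Step 1: Compute gradient at (-3.3625, 1.8993).
grad_x = 2*4*-3.3625 + 10 = -16.9
grad_y = 2*5*1.8993 - 3 = 15.993
Step 2: Gradient step.
x_raw = -3.3625 - 0.01*-16.9 = -3.1935
y_raw = 1.8993 - 0.01*15.993 = 1.7394
Step 3: Project onto [-2, 3].
x_proj = clip(-3.1935) = -2.0
y_proj = clip(1.7394) = 1.7394
Step 4: Evaluate f.
f(-2.0, 1.7394) = 5.9089


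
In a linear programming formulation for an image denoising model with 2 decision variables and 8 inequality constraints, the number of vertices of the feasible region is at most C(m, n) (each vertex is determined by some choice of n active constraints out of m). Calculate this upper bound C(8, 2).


Each vertex corresponds to some choice of n active constraints out of m, so the number of vertices is at most C(m, n) = m! / (n!(m-n)!).
m = 8, n = 2
Numerator: 8 * 7
Denominator: 2! = 2
C(8, 2) = 28


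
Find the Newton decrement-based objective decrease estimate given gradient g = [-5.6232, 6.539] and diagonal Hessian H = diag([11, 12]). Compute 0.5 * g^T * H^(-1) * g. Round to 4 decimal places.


Step 1: H is diagonal, so H^(-1) * g = [-0.5112, 0.5449].
Step 2: g^T H^(-1) g = sum_i g_i^2 / H_ii
  = (-5.6232)^2/11 + (6.539)^2/12
  = 2.8746 + 3.5632 = 6.4378
Step 3: Objective decrease = 0.5 * g^T H^(-1) g = 3.2189


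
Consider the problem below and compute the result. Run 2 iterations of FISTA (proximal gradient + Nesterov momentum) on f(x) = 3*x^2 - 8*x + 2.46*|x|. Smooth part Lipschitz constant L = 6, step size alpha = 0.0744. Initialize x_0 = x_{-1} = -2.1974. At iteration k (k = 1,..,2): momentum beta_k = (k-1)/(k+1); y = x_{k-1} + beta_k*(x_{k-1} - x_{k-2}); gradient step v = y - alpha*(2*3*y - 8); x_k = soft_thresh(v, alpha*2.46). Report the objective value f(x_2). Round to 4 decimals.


FISTA on f(x) = 3*x^2 - 8*x + 2.46*|x|
L = 6, alpha = 0.0744
Iteration 1: beta = 0.0, y = -2.1974 + 0.0*(-2.1974 + 2.1974) = -2.1974
  grad(y) = -21.1844, v = y - alpha*grad = -0.6213
  prox(v) = soft_thresh(-0.6213, 0.183) = -0.4383
Iteration 2: beta = 0.3333, y = -0.4383 + 0.3333*(-0.4383 + 2.1974) = 0.1481
  grad(y) = -7.1113, v = y - alpha*grad = 0.6772
  prox(v) = soft_thresh(0.6772, 0.183) = 0.4942
f(x_2) = 3*0.4942^2 - 8*0.4942 + 2.46*|0.4942| = -2.0051


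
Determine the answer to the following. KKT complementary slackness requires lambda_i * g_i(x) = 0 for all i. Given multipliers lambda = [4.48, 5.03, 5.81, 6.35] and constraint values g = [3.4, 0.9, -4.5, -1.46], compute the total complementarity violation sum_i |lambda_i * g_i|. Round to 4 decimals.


KKT complementary slackness check:
lambda_1 * g_1 = 4.48 * 3.4 = 15.232
lambda_2 * g_2 = 5.03 * 0.9 = 4.527
lambda_3 * g_3 = 5.81 * -4.5 = -26.145
lambda_4 * g_4 = 6.35 * -1.46 = -9.271
Total violation = 15.232 + 4.527 + 26.145 + 9.271 = 55.175


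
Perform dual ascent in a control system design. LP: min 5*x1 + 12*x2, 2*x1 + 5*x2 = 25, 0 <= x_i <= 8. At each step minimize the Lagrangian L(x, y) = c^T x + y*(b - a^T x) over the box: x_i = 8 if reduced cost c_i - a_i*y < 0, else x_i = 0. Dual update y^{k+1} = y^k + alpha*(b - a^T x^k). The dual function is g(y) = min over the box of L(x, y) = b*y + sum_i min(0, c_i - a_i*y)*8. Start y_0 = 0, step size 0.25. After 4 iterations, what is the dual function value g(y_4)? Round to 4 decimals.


Dual ascent for LP: min 5*x1 + 12*x2, 2*x1 + 5*x2 = 25, 0 <= x_i <= 8
Step 1: y^k = 0.0, reduced costs: (5.0, 12.0)
  x^k = (0.0, 0.0), subgradient = b - a^T x = 25.0
  y^{k+1} = 0.0 + 0.25*25.0 = 6.25
Step 2: y^k = 6.25, reduced costs: (-7.5, -19.25)
  x^k = (8.0, 8.0), subgradient = b - a^T x = -31.0
  y^{k+1} = 6.25 + 0.25*-31.0 = -1.5
Step 3: y^k = -1.5, reduced costs: (8.0, 19.5)
  x^k = (0.0, 0.0), subgradient = b - a^T x = 25.0
  y^{k+1} = -1.5 + 0.25*25.0 = 4.75
Step 4: y^k = 4.75, reduced costs: (-4.5, -11.75)
  x^k = (8.0, 8.0), subgradient = b - a^T x = -31.0
  y^{k+1} = 4.75 + 0.25*-31.0 = -3.0
Dual objective at y_4 = -3.0: reduced costs (11.0, 27.0), box minimizer x = (0.0, 0.0)
g(y_4) = b*y + (c1 - a1*y)*x1 + (c2 - a2*y)*x2 = 25*(-3.0) + 11.0*0.0 + 27.0*0.0 = -75.0 + 0.0 + 0.0 = -75.0


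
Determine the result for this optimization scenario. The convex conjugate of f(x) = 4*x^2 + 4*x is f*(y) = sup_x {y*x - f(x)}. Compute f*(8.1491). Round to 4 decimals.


f*(y) = sup_x {y*x - a*x^2 - b*x} = sup_x {(y-b)*x - a*x^2}
FOC: (y - b) - 2a*x = 0 => x* = (y - b)/(2a)
x* = (8.1491 - 4)/(2*4) = 0.5186
f*(8.1491) = (y-b)^2/(4a) = (8.1491 - 4)^2/(4*4)
= 17.215/16 = 1.0759


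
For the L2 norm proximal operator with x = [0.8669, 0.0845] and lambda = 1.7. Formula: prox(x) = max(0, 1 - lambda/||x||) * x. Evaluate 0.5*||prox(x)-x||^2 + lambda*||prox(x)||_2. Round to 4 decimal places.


Step 1: Compute ||x||.
||x|| = 0.871
Step 2: Compute scaling factor.
scale = max(0, 1 - 1.7/0.871) = 0.0
Step 3: prox(x) = [0.0, 0.0]
||prox(x)|| = 0.0
Step 4: Proximal objective.
0.5*||prox-x||^2 = 0.3793
lambda*||prox|| = 0.0
Total = 0.3793


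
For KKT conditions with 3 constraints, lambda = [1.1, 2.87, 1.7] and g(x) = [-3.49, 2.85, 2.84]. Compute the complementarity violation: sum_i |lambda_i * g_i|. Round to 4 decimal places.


KKT complementary slackness check:
lambda_1 * g_1 = 1.1 * -3.49 = -3.839
lambda_2 * g_2 = 2.87 * 2.85 = 8.1795
lambda_3 * g_3 = 1.7 * 2.84 = 4.828
Total violation = 3.839 + 8.1795 + 4.828 = 16.8465


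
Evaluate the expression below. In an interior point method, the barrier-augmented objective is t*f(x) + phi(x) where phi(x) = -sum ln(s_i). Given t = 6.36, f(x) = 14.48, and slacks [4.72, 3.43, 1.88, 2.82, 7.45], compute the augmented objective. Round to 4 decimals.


Step 1: Compute log-barrier.
ln values: [1.5518, 1.2326, 0.6313, 1.0367, 2.0082]
phi = -(1.5518 + 1.2326 + 0.6313 + 1.0367 + 2.0082) = -6.4606
Step 2: Compute augmented objective.
t*f(x) = 6.36*14.48 = 92.0928
Total = 92.0928 - 6.4606 = 85.6322


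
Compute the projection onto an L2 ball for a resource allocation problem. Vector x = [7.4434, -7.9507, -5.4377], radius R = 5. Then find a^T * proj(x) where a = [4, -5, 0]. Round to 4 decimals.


Step 1: Compute ||x|| (intermediates to 6 decimals).
||x|| = sqrt(7.4434^2 + (-7.9507)^2 + (-5.4377)^2) = 12.173184
Step 2: Project.
Since ||x|| > R, scale = R/||x|| = 5/12.173184 = 0.410739, proj(x) = scale * x
proj(x) = [3.057295, -3.265663, -2.233475]
Step 3: Dot product.
a^T * proj(x) = 4*3.057295 - 5*(-3.265663) + 0*(-2.233475) = 28.5575


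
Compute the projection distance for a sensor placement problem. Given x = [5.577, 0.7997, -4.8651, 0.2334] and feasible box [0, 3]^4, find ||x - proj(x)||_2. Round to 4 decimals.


Project each component onto [0, 3].
clip(5.577) = 3.0, clip(0.7997) = 0.7997, clip(-4.8651) = 0.0, clip(0.2334) = 0.2334
Projection = [3.0, 0.7997, 0.0, 0.2334]
Squared diffs: [6.6409, 0.0, 23.6692, 0.0]
Distance = sqrt(30.3101) = 5.5055


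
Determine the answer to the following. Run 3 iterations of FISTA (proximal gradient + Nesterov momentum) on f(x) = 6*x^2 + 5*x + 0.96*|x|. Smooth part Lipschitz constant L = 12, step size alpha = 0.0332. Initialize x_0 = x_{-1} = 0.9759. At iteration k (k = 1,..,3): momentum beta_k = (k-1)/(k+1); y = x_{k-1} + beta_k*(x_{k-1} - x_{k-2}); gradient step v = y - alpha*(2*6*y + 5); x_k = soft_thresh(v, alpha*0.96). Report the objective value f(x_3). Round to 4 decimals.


FISTA on f(x) = 6*x^2 + 5*x + 0.96*|x|
L = 12, alpha = 0.0332
Iteration 1: beta = 0.0, y = 0.9759 + 0.0*(0.9759 - 0.9759) = 0.9759
  grad(y) = 16.7108, v = y - alpha*grad = 0.4211
  prox(v) = soft_thresh(0.4211, 0.0319) = 0.3892
Iteration 2: beta = 0.3333, y = 0.3892 + 0.3333*(0.3892 - 0.9759) = 0.1937
  grad(y) = 7.3241, v = y - alpha*grad = -0.0495
  prox(v) = soft_thresh(-0.0495, 0.0319) = -0.0176
Iteration 3: beta = 0.5, y = -0.0176 + 0.5*(-0.0176 - 0.3892) = -0.221
  grad(y) = 2.3476, v = y - alpha*grad = -0.299
  prox(v) = soft_thresh(-0.299, 0.0319) = -0.2671
f(x_3) = 6*(-0.2671)^2 + 5*(-0.2671) + 0.96*|-0.2671| = -0.651


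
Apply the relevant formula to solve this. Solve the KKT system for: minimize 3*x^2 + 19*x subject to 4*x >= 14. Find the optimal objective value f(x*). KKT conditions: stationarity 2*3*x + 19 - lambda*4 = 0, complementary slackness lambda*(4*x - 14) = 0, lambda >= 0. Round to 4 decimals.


Step 1: Try lambda = 0 (constraint inactive).
x_unc = -19/(2*3) = -3.1667
Check: 4*-3.1667 = -12.6668 < 14 -- violated!
Step 2: Constraint must be active: 4*x = 14
x* = 14/4 = 3.5
lambda = (2*3*3.5 + 19)/4 = 10.0
Step 3: Compute optimal value.
f(x*) = 3*3.5^2 + 19*3.5 = 103.25


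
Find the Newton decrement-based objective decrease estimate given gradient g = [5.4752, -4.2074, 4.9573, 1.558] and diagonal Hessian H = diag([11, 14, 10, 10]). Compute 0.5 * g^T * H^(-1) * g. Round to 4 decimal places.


Step 1: H is diagonal, so H^(-1) * g = [0.4977, -0.3005, 0.4957, 0.1558].
Step 2: g^T H^(-1) g = sum_i g_i^2 / H_ii
  = (5.4752)^2/11 + (-4.2074)^2/14 + (4.9573)^2/10 + (1.558)^2/10
  = 2.7253 + 1.2644 + 2.4575 + 0.2427 = 6.6899
Step 3: Objective decrease = 0.5 * g^T H^(-1) g = 3.345


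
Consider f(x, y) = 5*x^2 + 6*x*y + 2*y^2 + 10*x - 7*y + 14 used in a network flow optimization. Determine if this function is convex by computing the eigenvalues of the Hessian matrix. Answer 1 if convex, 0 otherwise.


The Hessian of f(x,y) = 5*x^2 + 6*x*y + 2*y^2 + 10*x - 7*y + 14 is:
H = [[10, 6], [6, 4]]
Trace = 10 + 4 = 14
Determinant = 10*4 - (6)^2 = 4
Discriminant = (14)^2 - 4*4 = 180.0
Eigenvalues: lambda_1 = 0.2918, lambda_2 = 13.7082
The function is convex.

1


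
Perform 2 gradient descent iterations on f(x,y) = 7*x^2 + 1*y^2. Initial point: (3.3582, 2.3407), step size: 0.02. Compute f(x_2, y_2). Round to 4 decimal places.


Gradient descent on f(x,y) = 7*x^2 + 1*y^2.
Starting point: (3.3582, 2.3407), alpha = 0.02
Step 1: grad_x = 2*7*3.3582 = 47.0148, grad_y = 2*1*2.3407 = 4.6814
  x_1 = 3.3582 - 0.02*47.0148 = 2.4179
  y_1 = 2.3407 - 0.02*4.6814 = 2.2471
Step 2: grad_x = 2*7*2.4179 = 33.8507, grad_y = 2*1*2.2471 = 4.4941
  x_2 = 2.4179 - 0.02*33.8507 = 1.7409
  y_2 = 2.2471 - 0.02*4.4941 = 2.1572
f(1.7409, 2.1572) = 7*1.7409^2 + 1*2.1572^2 = 25.8684


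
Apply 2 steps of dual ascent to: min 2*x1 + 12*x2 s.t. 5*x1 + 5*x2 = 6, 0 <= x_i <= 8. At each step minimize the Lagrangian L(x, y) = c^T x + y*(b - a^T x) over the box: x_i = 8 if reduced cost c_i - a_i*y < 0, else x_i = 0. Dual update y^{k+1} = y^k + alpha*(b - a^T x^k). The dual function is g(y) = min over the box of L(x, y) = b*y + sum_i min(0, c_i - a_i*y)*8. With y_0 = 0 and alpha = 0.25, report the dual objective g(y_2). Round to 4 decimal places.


Dual ascent for LP: min 2*x1 + 12*x2, 5*x1 + 5*x2 = 6, 0 <= x_i <= 8
Step 1: y^k = 0.0, reduced costs: (2.0, 12.0)
  x^k = (0.0, 0.0), subgradient = b - a^T x = 6.0
  y^{k+1} = 0.0 + 0.25*6.0 = 1.5
Step 2: y^k = 1.5, reduced costs: (-5.5, 4.5)
  x^k = (8.0, 0.0), subgradient = b - a^T x = -34.0
  y^{k+1} = 1.5 + 0.25*-34.0 = -7.0
Dual objective at y_2 = -7.0: reduced costs (37.0, 47.0), box minimizer x = (0.0, 0.0)
g(y_2) = b*y + (c1 - a1*y)*x1 + (c2 - a2*y)*x2 = 6*(-7.0) + 37.0*0.0 + 47.0*0.0 = -42.0 + 0.0 + 0.0 = -42.0


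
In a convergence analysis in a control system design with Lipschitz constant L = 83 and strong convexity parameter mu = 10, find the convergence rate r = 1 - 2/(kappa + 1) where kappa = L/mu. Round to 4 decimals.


Step 1: Compute the condition number.
kappa = L/mu = 83/10 = 8.3
Step 2: Compute the convergence rate.
r = 1 - 2/(kappa + 1) = 1 - 2*mu/(L + mu) = (L - mu)/(L + mu) = 73/93 = 0.7849


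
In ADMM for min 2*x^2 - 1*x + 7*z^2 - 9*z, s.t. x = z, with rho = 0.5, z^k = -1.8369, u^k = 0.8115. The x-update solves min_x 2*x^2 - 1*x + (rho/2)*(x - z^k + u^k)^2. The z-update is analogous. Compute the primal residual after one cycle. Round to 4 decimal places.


ADMM iteration with rho = 0.5, z^k = -1.8369, u^k = 0.8115
Step 1: x-update.
Minimize 2*x^2 - 1*x + (0.5/2)*(x + 1.8369 + 0.8115)^2
FOC: (2*2 + 0.5)*x = 1 + 0.5*(-1.8369 - 0.8115)
x^{k+1} = -0.072
Step 2: z-update.
Minimize 7*z^2 - 9*z + (0.5/2)*(-0.072 - z + 0.8115)^2
FOC: (2*7 + 0.5)*z = 9 + 0.5*(-0.072 + 0.8115)
z^{k+1} = 0.6462
Step 3: u-update.
u^{k+1} = 0.8115 - 0.072 - 0.6462 = 0.0933
Step 4: Primal residual = |-0.072 - 0.6462| = 0.7182


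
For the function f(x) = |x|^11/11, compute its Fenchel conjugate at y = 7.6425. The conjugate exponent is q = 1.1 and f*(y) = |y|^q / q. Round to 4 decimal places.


The conjugate exponent q satisfies 1/p + 1/q = 1.
p = 11, so q = 11/(11 - 1) = 1.1
|y|^q = 7.6425^1.1 = 9.3661
f*(7.6425) = 9.3661 / 1.1 = 8.5146


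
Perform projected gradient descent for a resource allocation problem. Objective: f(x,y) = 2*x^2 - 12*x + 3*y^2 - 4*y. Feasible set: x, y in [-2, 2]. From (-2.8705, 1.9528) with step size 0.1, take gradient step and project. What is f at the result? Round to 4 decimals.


Step 1: Compute gradient at (-2.8705, 1.9528).
grad_x = 2*2*-2.8705 - 12 = -23.482
grad_y = 2*3*1.9528 - 4 = 7.7168
Step 2: Gradient step.
x_raw = -2.8705 - 0.1*-23.482 = -0.5223
y_raw = 1.9528 - 0.1*7.7168 = 1.1811
Step 3: Project onto [-2, 2].
x_proj = clip(-0.5223) = -0.5223
y_proj = clip(1.1811) = 1.1811
Step 4: Evaluate f.
f(-0.5223, 1.1811) = 6.2738


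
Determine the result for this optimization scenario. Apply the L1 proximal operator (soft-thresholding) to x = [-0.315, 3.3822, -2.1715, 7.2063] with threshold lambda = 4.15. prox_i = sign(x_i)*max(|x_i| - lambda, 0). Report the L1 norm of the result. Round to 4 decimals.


Soft-thresholding with lambda = 4.15:
prox(-0.315) = sign(-0.315)*max(|-0.315| - 4.15, 0) = 0.0
prox(3.3822) = sign(3.3822)*max(|3.3822| - 4.15, 0) = 0.0
prox(-2.1715) = sign(-2.1715)*max(|-2.1715| - 4.15, 0) = 0.0
prox(7.2063) = sign(7.2063)*max(|7.2063| - 4.15, 0) = 3.0563
prox(x) = [0.0, 0.0, 0.0, 3.0563]
||prox(x)||_1 = 0.0 + 0.0 + 0.0 + 3.0563 = 3.0563


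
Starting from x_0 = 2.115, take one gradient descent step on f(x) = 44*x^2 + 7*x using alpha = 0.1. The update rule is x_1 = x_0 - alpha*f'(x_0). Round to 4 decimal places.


We compute the gradient at x_0 and apply the update.
f'(x) = 88*x + 7
f'(2.115) = 88*2.115 + 7 = 193.12
x_1 = 2.115 - 0.1*193.12 = -17.197


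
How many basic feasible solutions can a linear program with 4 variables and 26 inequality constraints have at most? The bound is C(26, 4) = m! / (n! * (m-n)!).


Each vertex corresponds to some choice of n active constraints out of m, so the number of vertices is at most C(m, n) = m! / (n!(m-n)!).
m = 26, n = 4
Numerator: 26 * 25 * 24 * 23
Denominator: 4! = 24
C(26, 4) = 14950


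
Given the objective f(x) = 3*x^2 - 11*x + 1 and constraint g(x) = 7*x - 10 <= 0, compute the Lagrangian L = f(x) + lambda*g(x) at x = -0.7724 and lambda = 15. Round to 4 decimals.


Step 1: Evaluate f(x).
f(-0.7724) = 3*(-0.7724)^2 - 11*(-0.7724) + 1 = 11.2862
Step 2: Evaluate g(x).
g(-0.7724) = 7*-0.7724 - 10 = -15.4068
Step 3: Compute Lagrangian.
L = 11.2862 + 15*-15.4068 = -219.8158


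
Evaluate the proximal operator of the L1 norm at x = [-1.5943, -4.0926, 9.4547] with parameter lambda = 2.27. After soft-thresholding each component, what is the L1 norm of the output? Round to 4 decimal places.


Soft-thresholding with lambda = 2.27:
prox(-1.5943) = sign(-1.5943)*max(|-1.5943| - 2.27, 0) = 0.0
prox(-4.0926) = sign(-4.0926)*max(|-4.0926| - 2.27, 0) = -1.8226
prox(9.4547) = sign(9.4547)*max(|9.4547| - 2.27, 0) = 7.1847
prox(x) = [0.0, -1.8226, 7.1847]
||prox(x)||_1 = 0.0 + 1.8226 + 7.1847 = 9.0073


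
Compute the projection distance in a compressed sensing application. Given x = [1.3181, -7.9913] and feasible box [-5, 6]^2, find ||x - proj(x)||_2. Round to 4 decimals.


Project each component onto [-5, 6].
clip(1.3181) = 1.3181, clip(-7.9913) = -5.0
Projection = [1.3181, -5.0]
Squared diffs: [0.0, 8.9479]
Distance = sqrt(8.9479) = 2.9913


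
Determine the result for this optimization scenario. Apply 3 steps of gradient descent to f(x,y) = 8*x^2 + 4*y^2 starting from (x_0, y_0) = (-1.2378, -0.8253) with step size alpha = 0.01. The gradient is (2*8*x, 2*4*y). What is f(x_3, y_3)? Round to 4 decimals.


Gradient descent on f(x,y) = 8*x^2 + 4*y^2.
Starting point: (-1.2378, -0.8253), alpha = 0.01
Step 1: grad_x = 2*8*-1.2378 = -19.8048, grad_y = 2*4*-0.8253 = -6.6024
  x_1 = -1.2378 - 0.01*-19.8048 = -1.0398
  y_1 = -0.8253 - 0.01*-6.6024 = -0.7593
Step 2: grad_x = 2*8*-1.0398 = -16.636, grad_y = 2*4*-0.7593 = -6.0742
  x_2 = -1.0398 - 0.01*-16.636 = -0.8734
  y_2 = -0.7593 - 0.01*-6.0742 = -0.6985
Step 3: grad_x = 2*8*-0.8734 = -13.9743, grad_y = 2*4*-0.6985 = -5.5883
  x_3 = -0.8734 - 0.01*-13.9743 = -0.7336
  y_3 = -0.6985 - 0.01*-5.5883 = -0.6427
f(-0.7336, -0.6427) = 8*(-0.7336)^2 + 4*(-0.6427)^2 = 5.9579


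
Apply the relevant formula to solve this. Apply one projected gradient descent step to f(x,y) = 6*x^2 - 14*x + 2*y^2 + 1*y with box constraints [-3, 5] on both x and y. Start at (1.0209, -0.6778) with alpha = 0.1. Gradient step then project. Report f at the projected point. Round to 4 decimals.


Step 1: Compute gradient at (1.0209, -0.6778).
grad_x = 2*6*1.0209 - 14 = -1.7492
grad_y = 2*2*-0.6778 + 1 = -1.7112
Step 2: Gradient step.
x_raw = 1.0209 - 0.1*-1.7492 = 1.1958
y_raw = -0.6778 - 0.1*-1.7112 = -0.5067
Step 3: Project onto [-3, 5].
x_proj = clip(1.1958) = 1.1958
y_proj = clip(-0.5067) = -0.5067
Step 4: Evaluate f.
f(1.1958, -0.5067) = -8.1548


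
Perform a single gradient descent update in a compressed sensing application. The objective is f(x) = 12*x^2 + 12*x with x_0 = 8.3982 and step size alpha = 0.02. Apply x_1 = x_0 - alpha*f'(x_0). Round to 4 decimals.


We compute the gradient at x_0 and apply the update.
f'(x) = 24*x + 12
f'(8.3982) = 24*8.3982 + 12 = 213.5568
x_1 = 8.3982 - 0.02*213.5568 = 4.1271


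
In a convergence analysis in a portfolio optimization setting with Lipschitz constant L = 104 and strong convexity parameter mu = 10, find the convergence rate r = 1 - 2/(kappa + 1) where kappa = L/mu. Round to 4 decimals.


Step 1: Compute the condition number.
kappa = L/mu = 104/10 = 10.4
Step 2: Compute the convergence rate.
r = 1 - 2/(kappa + 1) = 1 - 2*mu/(L + mu) = (L - mu)/(L + mu) = 94/114 = 0.8246


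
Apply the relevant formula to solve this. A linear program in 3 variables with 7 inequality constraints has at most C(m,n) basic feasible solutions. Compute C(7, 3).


Each vertex corresponds to some choice of n active constraints out of m, so the number of vertices is at most C(m, n) = m! / (n!(m-n)!).
m = 7, n = 3
Numerator: 7 * 6 * 5
Denominator: 3! = 6
C(7, 3) = 35


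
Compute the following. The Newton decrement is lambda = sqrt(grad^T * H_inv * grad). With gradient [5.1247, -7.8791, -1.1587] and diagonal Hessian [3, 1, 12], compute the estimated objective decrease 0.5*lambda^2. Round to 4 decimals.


Step 1: H is diagonal, so H^(-1) * g = [1.7082, -7.8791, -0.0966].
Step 2: g^T H^(-1) g = sum_i g_i^2 / H_ii
  = (5.1247)^2/3 + (-7.8791)^2/1 + (-1.1587)^2/12
  = 8.7542 + 62.0802 + 0.1119 = 70.9463
Step 3: Objective decrease = 0.5 * g^T H^(-1) g = 35.4731


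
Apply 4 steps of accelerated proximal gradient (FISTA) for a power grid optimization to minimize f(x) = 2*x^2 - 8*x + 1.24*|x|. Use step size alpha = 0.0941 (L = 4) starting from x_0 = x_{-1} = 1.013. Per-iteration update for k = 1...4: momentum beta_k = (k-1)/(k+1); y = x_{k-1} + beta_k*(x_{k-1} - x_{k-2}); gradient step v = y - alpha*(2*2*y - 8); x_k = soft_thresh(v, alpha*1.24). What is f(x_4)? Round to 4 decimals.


FISTA on f(x) = 2*x^2 - 8*x + 1.24*|x|
L = 4, alpha = 0.0941
Iteration 1: beta = 0.0, y = 1.013 + 0.0*(1.013 - 1.013) = 1.013
  grad(y) = -3.948, v = y - alpha*grad = 1.3845
  prox(v) = soft_thresh(1.3845, 0.1167) = 1.2678
Iteration 2: beta = 0.3333, y = 1.2678 + 0.3333*(1.2678 - 1.013) = 1.3528
  grad(y) = -2.5889, v = y - alpha*grad = 1.5964
  prox(v) = soft_thresh(1.5964, 0.1167) = 1.4797
Iteration 3: beta = 0.5, y = 1.4797 + 0.5*(1.4797 - 1.2678) = 1.5856
  grad(y) = -1.6574, v = y - alpha*grad = 1.7416
  prox(v) = soft_thresh(1.7416, 0.1167) = 1.6249
Iteration 4: beta = 0.6, y = 1.6249 + 0.6*(1.6249 - 1.4797) = 1.7121
  grad(y) = -1.1518, v = y - alpha*grad = 1.8204
  prox(v) = soft_thresh(1.8204, 0.1167) = 1.7038
f(x_4) = 2*1.7038^2 - 8*1.7038 + 1.24*|1.7038| = -5.7118


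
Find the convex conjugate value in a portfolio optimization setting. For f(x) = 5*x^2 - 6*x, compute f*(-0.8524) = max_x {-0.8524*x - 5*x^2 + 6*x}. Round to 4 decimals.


f*(y) = sup_x {y*x - a*x^2 - b*x} = sup_x {(y-b)*x - a*x^2}
FOC: (y - b) - 2a*x = 0 => x* = (y - b)/(2a)
x* = (-0.8524 + 6)/(2*5) = 0.5148
f*(-0.8524) = (y-b)^2/(4a) = (-0.8524 + 6)^2/(4*5)
= 26.4978/20 = 1.3249


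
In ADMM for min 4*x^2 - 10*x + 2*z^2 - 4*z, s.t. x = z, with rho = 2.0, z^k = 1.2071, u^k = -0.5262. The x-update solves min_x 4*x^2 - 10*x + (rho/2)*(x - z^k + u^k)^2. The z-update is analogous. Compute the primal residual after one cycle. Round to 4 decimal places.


ADMM iteration with rho = 2.0, z^k = 1.2071, u^k = -0.5262
Step 1: x-update.
Minimize 4*x^2 - 10*x + (2.0/2)*(x - 1.2071 - 0.5262)^2
FOC: (2*4 + 2.0)*x = 10 + 2.0*(1.2071 + 0.5262)
x^{k+1} = 1.3467
Step 2: z-update.
Minimize 2*z^2 - 4*z + (2.0/2)*(1.3467 - z - 0.5262)^2
FOC: (2*2 + 2.0)*z = 4 + 2.0*(1.3467 - 0.5262)
z^{k+1} = 0.9402
Step 3: u-update.
u^{k+1} = -0.5262 + 1.3467 - 0.9402 = -0.1197
Step 4: Primal residual = |1.3467 - 0.9402| = 0.4065


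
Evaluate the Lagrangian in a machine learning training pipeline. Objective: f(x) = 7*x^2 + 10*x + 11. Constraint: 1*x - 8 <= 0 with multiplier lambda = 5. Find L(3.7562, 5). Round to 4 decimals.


Step 1: Evaluate f(x).
f(3.7562) = 7*3.7562^2 + 10*3.7562 + 11 = 147.3253
Step 2: Evaluate g(x).
g(3.7562) = 1*3.7562 - 8 = -4.2438
Step 3: Compute Lagrangian.
L = 147.3253 + 5*-4.2438 = 126.1063


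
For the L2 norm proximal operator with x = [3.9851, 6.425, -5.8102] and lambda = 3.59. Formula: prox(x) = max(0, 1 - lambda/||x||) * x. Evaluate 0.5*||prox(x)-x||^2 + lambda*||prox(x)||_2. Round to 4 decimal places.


Step 1: Compute ||x||.
||x|| = 9.5352
Step 2: Compute scaling factor.
scale = max(0, 1 - 3.59/9.5352) = 0.6235
Step 3: prox(x) = [2.4847, 4.006, -3.6227]
||prox(x)|| = 5.9452
Step 4: Proximal objective.
0.5*||prox-x||^2 = 6.4441
lambda*||prox|| = 21.3433
Total = 27.7873


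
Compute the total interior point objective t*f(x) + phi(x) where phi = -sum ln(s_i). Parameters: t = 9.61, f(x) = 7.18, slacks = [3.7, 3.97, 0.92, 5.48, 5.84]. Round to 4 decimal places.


Step 1: Compute log-barrier.
ln values: [1.3083, 1.3788, -0.0834, 1.7011, 1.7647]
phi = -(1.3083 + 1.3788 - 0.0834 + 1.7011 + 1.7647) = -6.0696
Step 2: Compute augmented objective.
t*f(x) = 9.61*7.18 = 68.9998
Total = 68.9998 - 6.0696 = 62.9302


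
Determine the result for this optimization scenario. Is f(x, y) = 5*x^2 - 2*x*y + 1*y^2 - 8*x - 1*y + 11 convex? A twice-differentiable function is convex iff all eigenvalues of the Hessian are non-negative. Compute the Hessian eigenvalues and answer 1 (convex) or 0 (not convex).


The Hessian of f(x,y) = 5*x^2 - 2*x*y + 1*y^2 - 8*x - 1*y + 11 is:
H = [[10, -2], [-2, 2]]
Trace = 10 + 2 = 12
Determinant = 10*2 - (-2)^2 = 16
Discriminant = (12)^2 - 4*16 = 80.0
Eigenvalues: lambda_1 = 1.5279, lambda_2 = 10.4721
The function is convex.

1


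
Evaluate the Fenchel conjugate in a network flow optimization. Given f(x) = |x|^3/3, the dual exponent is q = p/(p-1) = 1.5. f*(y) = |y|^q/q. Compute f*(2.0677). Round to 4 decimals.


The conjugate exponent q satisfies 1/p + 1/q = 1.
p = 3, so q = 3/(3 - 1) = 1.5
|y|^q = 2.0677^1.5 = 2.9732
f*(2.0677) = 2.9732 / 1.5 = 1.9822


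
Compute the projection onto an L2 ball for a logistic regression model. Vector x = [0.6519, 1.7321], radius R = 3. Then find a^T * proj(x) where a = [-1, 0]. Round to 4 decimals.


Step 1: Compute ||x|| (intermediates to 6 decimals).
||x|| = sqrt(0.6519^2 + 1.7321^2) = 1.850714
Step 2: Project.
Since ||x|| <= R, proj = x (no scaling needed).
proj(x) = [0.6519, 1.7321]
Step 3: Dot product.
a^T * proj(x) = -1*0.6519 + 0*1.7321 = -0.6519


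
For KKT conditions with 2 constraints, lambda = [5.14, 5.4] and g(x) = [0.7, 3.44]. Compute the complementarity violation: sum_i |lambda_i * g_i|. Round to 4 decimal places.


KKT complementary slackness check:
lambda_1 * g_1 = 5.14 * 0.7 = 3.598
lambda_2 * g_2 = 5.4 * 3.44 = 18.576
Total violation = 3.598 + 18.576 = 22.174


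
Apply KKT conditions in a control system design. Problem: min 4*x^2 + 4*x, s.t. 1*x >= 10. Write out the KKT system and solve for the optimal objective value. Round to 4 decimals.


Step 1: Try lambda = 0 (constraint inactive).
x_unc = -4/(2*4) = -0.5
Check: 1*-0.5 = -0.5 < 10 -- violated!
Step 2: Constraint must be active: 1*x = 10
x* = 10/1 = 10.0
lambda = (2*4*10.0 + 4)/1 = 84.0
Step 3: Compute optimal value.
f(x*) = 4*10.0^2 + 4*10.0 = 440.0
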